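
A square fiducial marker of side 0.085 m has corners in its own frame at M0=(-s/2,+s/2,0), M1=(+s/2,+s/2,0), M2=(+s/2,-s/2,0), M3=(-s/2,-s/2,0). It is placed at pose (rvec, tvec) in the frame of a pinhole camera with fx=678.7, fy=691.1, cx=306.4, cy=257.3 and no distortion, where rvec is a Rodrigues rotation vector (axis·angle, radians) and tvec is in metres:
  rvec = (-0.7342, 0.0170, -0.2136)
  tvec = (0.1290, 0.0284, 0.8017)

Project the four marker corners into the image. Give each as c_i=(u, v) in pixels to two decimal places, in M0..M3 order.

Intrinsics K: fx=678.7, fy=691.1, cx=306.4, cy=257.3
Marker side s = 0.085 m; corners in marker frame (Z=0):
  M0 = (-0.0425, +0.0425, 0)
  M1 = (+0.0425, +0.0425, 0)
  M2 = (+0.0425, -0.0425, 0)
  M3 = (-0.0425, -0.0425, 0)
rvec = (-0.7342, 0.0170, -0.2136), |rvec| = θ = 0.76483 rad = 43.821°
Rodrigues: sinθ=0.69241, 1−cosθ=0.27850; R = I + sinθ·[k]× + (1−cosθ)·[k]×²:
    [+0.97814 +0.18743 +0.09005]
    [-0.19932 +0.72164 +0.66296]
    [+0.05927 -0.66641 +0.74322]
t = (0.1290, 0.0284, 0.8017) m
M0: Pc = R·M0+t = (+0.09539, +0.06754, +0.77086); u = 678.7·(+0.09539)/0.77086 + 306.4 = 390.3902, v = 691.1·(+0.06754)/0.77086 + 257.3 = 317.8524
M1: Pc = R·M1+t = (+0.17854, +0.05060, +0.77590); u = 678.7·(+0.17854)/0.77590 + 306.4 = 462.5716, v = 691.1·(+0.05060)/0.77590 + 257.3 = 302.3688
M2: Pc = R·M2+t = (+0.16261, -0.01074, +0.83254); u = 678.7·(+0.16261)/0.83254 + 306.4 = 438.9580, v = 691.1·(-0.01074)/0.83254 + 257.3 = 248.3841
M3: Pc = R·M3+t = (+0.07946, +0.00620, +0.82750); u = 678.7·(+0.07946)/0.82750 + 306.4 = 371.5739, v = 691.1·(+0.00620)/0.82750 + 257.3 = 262.4792

c0=(390.39, 317.85) c1=(462.57, 302.37) c2=(438.96, 248.38) c3=(371.57, 262.48)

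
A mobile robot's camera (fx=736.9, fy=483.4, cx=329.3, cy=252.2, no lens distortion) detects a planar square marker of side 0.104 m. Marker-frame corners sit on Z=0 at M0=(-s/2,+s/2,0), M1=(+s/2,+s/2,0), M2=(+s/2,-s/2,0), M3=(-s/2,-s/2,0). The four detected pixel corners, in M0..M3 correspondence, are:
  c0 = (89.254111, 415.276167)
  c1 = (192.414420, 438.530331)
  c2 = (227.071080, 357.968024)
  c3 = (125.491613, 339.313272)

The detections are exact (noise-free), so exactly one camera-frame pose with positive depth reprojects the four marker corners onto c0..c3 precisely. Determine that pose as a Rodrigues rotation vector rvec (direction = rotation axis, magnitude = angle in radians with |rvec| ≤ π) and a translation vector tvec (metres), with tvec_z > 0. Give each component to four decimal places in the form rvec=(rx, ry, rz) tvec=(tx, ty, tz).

Intrinsics K: fx=736.9, fy=483.4, cx=329.3, cy=252.2
Marker side s = 0.104 m; corners in marker frame (Z=0):
  M0 = (-0.0520, +0.0520, 0)
  M1 = (+0.0520, +0.0520, 0)
  M2 = (+0.0520, -0.0520, 0)
  M3 = (-0.0520, -0.0520, 0)
Detected image corners:
  c0 = (89.254111, 415.276167) px
  c1 = (192.414420, 438.530331) px
  c2 = (227.071080, 357.968024) px
  c3 = (125.491613, 339.313272) px
Planar DLT: solve 8×8 A·h = b for H (H[2,2]=1):
  H  [+907.97336 -390.96586 +157.56848]
  H  [+14.69837 +629.84157 +386.86914]
  H  [-0.48076 -0.31495 +1.00000]
B = K⁻¹H; ‖b₁‖=1.550483, ‖b₂‖=1.550483; λ = 2/(‖b₁‖+‖b₂‖) = 0.644960, sign → tz>0 ⇒ λ=+0.644960
r₁ = λ·B[:,0] = (+0.93325,+0.18138,-0.31007); r₂ = λ·B[:,1] = (-0.25141,+0.94632,-0.20313)
r₃ = r₁×r₂ = (+0.25658,+0.26753,+0.92876); SVD([r₁ r₂ r₃]) → R = UVᵀ:
  R  [+0.93325 -0.25141 +0.25658]
  R  [+0.18138 +0.94632 +0.26753]
  R  [-0.31007 -0.20313 +0.92876]
t = (-0.15031, +0.17968, +0.64496) m
tr R = 2.808334; θ = arccos((tr R − 1)/2) = 0.441371 rad = 25.289°
axis k = ((R−Rᵀ)₃₂, (R−Rᵀ)₁₃, (R−Rᵀ)₂₁) / (2 sinθ) = (-0.550896, +0.663249, +0.506571)
rvec = θ·k = (-0.243150, +0.292739, +0.223586)

rvec=(-0.2431, 0.2927, 0.2236) tvec=(-0.1503, 0.1797, 0.6450)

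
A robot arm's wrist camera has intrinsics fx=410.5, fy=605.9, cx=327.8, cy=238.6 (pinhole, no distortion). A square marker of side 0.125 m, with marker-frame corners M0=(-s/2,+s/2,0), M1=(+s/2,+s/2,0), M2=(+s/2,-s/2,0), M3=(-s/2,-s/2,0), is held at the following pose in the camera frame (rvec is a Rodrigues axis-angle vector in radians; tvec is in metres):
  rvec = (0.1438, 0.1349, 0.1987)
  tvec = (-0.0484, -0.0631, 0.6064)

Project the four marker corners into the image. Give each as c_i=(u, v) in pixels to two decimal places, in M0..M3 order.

Intrinsics K: fx=410.5, fy=605.9, cx=327.8, cy=238.6
Marker side s = 0.125 m; corners in marker frame (Z=0):
  M0 = (-0.0625, +0.0625, 0)
  M1 = (+0.0625, +0.0625, 0)
  M2 = (+0.0625, -0.0625, 0)
  M3 = (-0.0625, -0.0625, 0)
rvec = (0.1438, 0.1349, 0.1987), |rvec| = θ = 0.27993 rad = 16.039°
Rodrigues: sinθ=0.27628, 1−cosθ=0.03892; R = I + sinθ·[k]× + (1−cosθ)·[k]×²:
    [+0.97135 -0.18648 +0.14734]
    [+0.20575 +0.97012 -0.12861]
    [-0.11895 +0.15524 +0.98069]
t = (-0.0484, -0.0631, 0.6064) m
M0: Pc = R·M0+t = (-0.12076, -0.01533, +0.62354); u = 410.5·(-0.12076)/0.62354 + 327.8 = 248.2960, v = 605.9·(-0.01533)/0.62354 + 238.6 = 223.7063
M1: Pc = R·M1+t = (+0.00065, +0.01039, +0.60867); u = 410.5·(+0.00065)/0.60867 + 327.8 = 328.2413, v = 605.9·(+0.01039)/0.60867 + 238.6 = 248.9444
M2: Pc = R·M2+t = (+0.02396, -0.11087, +0.58926); u = 410.5·(+0.02396)/0.58926 + 327.8 = 344.4943, v = 605.9·(-0.11087)/0.58926 + 238.6 = 124.5968
M3: Pc = R·M3+t = (-0.09745, -0.13659, +0.60413); u = 410.5·(-0.09745)/0.60413 + 327.8 = 261.5810, v = 605.9·(-0.13659)/0.60413 + 238.6 = 101.6085

c0=(248.30, 223.71) c1=(328.24, 248.94) c2=(344.49, 124.60) c3=(261.58, 101.61)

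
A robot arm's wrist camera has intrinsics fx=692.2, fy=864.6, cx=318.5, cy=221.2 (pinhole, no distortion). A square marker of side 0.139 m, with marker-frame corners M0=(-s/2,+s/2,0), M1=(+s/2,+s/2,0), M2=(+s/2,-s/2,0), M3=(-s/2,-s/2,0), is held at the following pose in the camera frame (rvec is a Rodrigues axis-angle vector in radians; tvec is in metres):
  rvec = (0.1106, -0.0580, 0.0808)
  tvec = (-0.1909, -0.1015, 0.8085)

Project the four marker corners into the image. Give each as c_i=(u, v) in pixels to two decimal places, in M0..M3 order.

c0=(91.76, 180.70) c1=(210.86, 192.45) c2=(218.86, 44.08) c3=(97.60, 30.50)

Intrinsics K: fx=692.2, fy=864.6, cx=318.5, cy=221.2
Marker side s = 0.139 m; corners in marker frame (Z=0):
  M0 = (-0.0695, +0.0695, 0)
  M1 = (+0.0695, +0.0695, 0)
  M2 = (+0.0695, -0.0695, 0)
  M3 = (-0.0695, -0.0695, 0)
rvec = (0.1106, -0.0580, 0.0808), |rvec| = θ = 0.14874 rad = 8.522°
Rodrigues: sinθ=0.14820, 1−cosθ=0.01104; R = I + sinθ·[k]× + (1−cosθ)·[k]×²:
    [+0.99506 -0.08370 -0.05333]
    [+0.07730 +0.99064 -0.11253]
    [+0.06225 +0.10785 +0.99222]
t = (-0.1909, -0.1015, 0.8085) m
M0: Pc = R·M0+t = (-0.26587, -0.03802, +0.81167); u = 692.2·(-0.26587)/0.81167 + 318.5 = 91.7598, v = 864.6·(-0.03802)/0.81167 + 221.2 = 180.6973
M1: Pc = R·M1+t = (-0.12756, -0.02728, +0.82032); u = 692.2·(-0.12756)/0.82032 + 318.5 = 210.8625, v = 864.6·(-0.02728)/0.82032 + 221.2 = 192.4493
M2: Pc = R·M2+t = (-0.11593, -0.16498, +0.80533); u = 692.2·(-0.11593)/0.80533 + 318.5 = 218.8592, v = 864.6·(-0.16498)/0.80533 + 221.2 = 44.0814
M3: Pc = R·M3+t = (-0.25424, -0.17572, +0.79668); u = 692.2·(-0.25424)/0.79668 + 318.5 = 97.6021, v = 864.6·(-0.17572)/0.79668 + 221.2 = 30.4969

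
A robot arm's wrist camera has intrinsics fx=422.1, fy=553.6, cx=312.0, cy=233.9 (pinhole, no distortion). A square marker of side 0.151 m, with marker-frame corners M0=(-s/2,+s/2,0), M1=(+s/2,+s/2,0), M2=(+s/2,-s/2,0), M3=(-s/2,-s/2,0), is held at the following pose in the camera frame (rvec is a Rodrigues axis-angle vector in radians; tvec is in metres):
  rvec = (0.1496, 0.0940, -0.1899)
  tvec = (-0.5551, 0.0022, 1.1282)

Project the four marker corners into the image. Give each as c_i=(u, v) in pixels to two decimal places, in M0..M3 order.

Intrinsics K: fx=422.1, fy=553.6, cx=312.0, cy=233.9
Marker side s = 0.151 m; corners in marker frame (Z=0):
  M0 = (-0.0755, +0.0755, 0)
  M1 = (+0.0755, +0.0755, 0)
  M2 = (+0.0755, -0.0755, 0)
  M3 = (-0.0755, -0.0755, 0)
rvec = (0.1496, 0.0940, -0.1899), |rvec| = θ = 0.25938 rad = 14.861°
Rodrigues: sinθ=0.25648, 1−cosθ=0.03345; R = I + sinθ·[k]× + (1−cosθ)·[k]×²:
    [+0.97768 +0.19477 +0.07882]
    [-0.18079 +0.97094 -0.15680]
    [-0.10707 +0.13905 +0.98448]
t = (-0.5551, 0.0022, 1.1282) m
M0: Pc = R·M0+t = (-0.61421, +0.08916, +1.14678); u = 422.1·(-0.61421)/1.14678 + 312.0 = 85.9259, v = 553.6·(+0.08916)/1.14678 + 233.9 = 276.9391
M1: Pc = R·M1+t = (-0.46658, +0.06186, +1.13061); u = 422.1·(-0.46658)/1.13061 + 312.0 = 137.8084, v = 553.6·(+0.06186)/1.13061 + 233.9 = 264.1879
M2: Pc = R·M2+t = (-0.49599, -0.08476, +1.10962); u = 422.1·(-0.49599)/1.10962 + 312.0 = 123.3245, v = 553.6·(-0.08476)/1.10962 + 233.9 = 191.6146
M3: Pc = R·M3+t = (-0.64362, -0.05746, +1.12579); u = 422.1·(-0.64362)/1.12579 + 312.0 = 70.6824, v = 553.6·(-0.05746)/1.12579 + 233.9 = 205.6459

c0=(85.93, 276.94) c1=(137.81, 264.19) c2=(123.32, 191.61) c3=(70.68, 205.65)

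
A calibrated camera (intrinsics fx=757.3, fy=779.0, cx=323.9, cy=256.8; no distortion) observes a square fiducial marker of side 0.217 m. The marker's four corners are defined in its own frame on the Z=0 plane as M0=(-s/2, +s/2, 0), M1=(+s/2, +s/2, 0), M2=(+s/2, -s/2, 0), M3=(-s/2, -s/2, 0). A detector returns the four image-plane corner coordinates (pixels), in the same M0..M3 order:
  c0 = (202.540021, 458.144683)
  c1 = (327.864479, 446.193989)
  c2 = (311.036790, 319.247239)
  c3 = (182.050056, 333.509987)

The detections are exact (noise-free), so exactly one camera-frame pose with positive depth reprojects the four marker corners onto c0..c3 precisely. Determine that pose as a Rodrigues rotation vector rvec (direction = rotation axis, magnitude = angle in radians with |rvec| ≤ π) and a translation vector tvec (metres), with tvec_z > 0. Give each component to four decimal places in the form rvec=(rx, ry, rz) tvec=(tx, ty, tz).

Intrinsics K: fx=757.3, fy=779.0, cx=323.9, cy=256.8
Marker side s = 0.217 m; corners in marker frame (Z=0):
  M0 = (-0.1085, +0.1085, 0)
  M1 = (+0.1085, +0.1085, 0)
  M2 = (+0.1085, -0.1085, 0)
  M3 = (-0.1085, -0.1085, 0)
Detected image corners:
  c0 = (202.540021, 458.144683) px
  c1 = (327.864479, 446.193989) px
  c2 = (311.036790, 319.247239) px
  c3 = (182.050056, 333.509987) px
Planar DLT: solve 8×8 A·h = b for H (H[2,2]=1):
  H  [+567.97849 +122.63120 +255.53603]
  H  [-87.49011 +635.29455 +390.29925]
  H  [-0.06980 +0.14297 +1.00000]
B = K⁻¹H; ‖b₁‖=0.788054, ‖b₂‖=0.788054; λ = 2/(‖b₁‖+‖b₂‖) = 1.268949, sign → tz>0 ⇒ λ=+1.268949
r₁ = λ·B[:,0] = (+0.98960,-0.11332,-0.08858); r₂ = λ·B[:,1] = (+0.12789,+0.97505,+0.18142)
r₃ = r₁×r₂ = (+0.06581,-0.19086,+0.97941); SVD([r₁ r₂ r₃]) → R = UVᵀ:
  R  [+0.98960 +0.12789 +0.06581]
  R  [-0.11332 +0.97505 -0.19086]
  R  [-0.08858 +0.18142 +0.97941]
t = (-0.11455, +0.21746, +1.26895) m
tr R = 2.944065; θ = arccos((tr R − 1)/2) = 0.237060 rad = 13.583°
axis k = ((R−Rᵀ)₃₂, (R−Rᵀ)₁₃, (R−Rᵀ)₂₁) / (2 sinθ) = (+0.792610, +0.328703, -0.513540)
rvec = θ·k = (+0.187896, +0.077922, -0.121740)

rvec=(0.1879, 0.0779, -0.1217) tvec=(-0.1146, 0.2175, 1.2689)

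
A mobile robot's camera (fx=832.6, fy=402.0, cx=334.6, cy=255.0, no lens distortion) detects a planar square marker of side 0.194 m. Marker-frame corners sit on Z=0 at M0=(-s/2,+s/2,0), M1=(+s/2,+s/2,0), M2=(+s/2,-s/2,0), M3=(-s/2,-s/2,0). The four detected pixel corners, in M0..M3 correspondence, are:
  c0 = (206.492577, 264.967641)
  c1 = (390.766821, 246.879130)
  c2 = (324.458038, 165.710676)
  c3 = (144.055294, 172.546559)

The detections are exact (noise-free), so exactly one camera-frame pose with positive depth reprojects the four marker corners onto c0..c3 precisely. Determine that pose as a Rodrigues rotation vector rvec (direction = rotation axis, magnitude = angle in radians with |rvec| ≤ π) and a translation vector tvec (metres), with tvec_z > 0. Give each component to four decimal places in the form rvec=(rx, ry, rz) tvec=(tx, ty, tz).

rvec=(-0.3481, -0.4784, -0.2761) tvec=(-0.0605, -0.0871, 0.7914)

Intrinsics K: fx=832.6, fy=402.0, cx=334.6, cy=255.0
Marker side s = 0.194 m; corners in marker frame (Z=0):
  M0 = (-0.0970, +0.0970, 0)
  M1 = (+0.0970, +0.0970, 0)
  M2 = (+0.0970, -0.0970, 0)
  M3 = (-0.0970, -0.0970, 0)
Detected image corners:
  c0 = (206.492577, 264.967641) px
  c1 = (390.766821, 246.879130) px
  c2 = (324.458038, 165.710676) px
  c3 = (144.055294, 172.546559) px
Planar DLT: solve 8×8 A·h = b for H (H[2,2]=1):
  H  [+1105.05428 +244.83735 +270.90940]
  H  [+68.68285 +375.78829 +210.76687]
  H  [+0.62108 -0.32871 +1.00000]
B = K⁻¹H; ‖b₁‖=1.263656, ‖b₂‖=1.263656; λ = 2/(‖b₁‖+‖b₂‖) = 0.791355, sign → tz>0 ⇒ λ=+0.791355
r₁ = λ·B[:,0] = (+0.85279,-0.17657,+0.49150); r₂ = λ·B[:,1] = (+0.33725,+0.90476,-0.26013)
r₃ = r₁×r₂ = (-0.39876,+0.38759,+0.83112); SVD([r₁ r₂ r₃]) → R = UVᵀ:
  R  [+0.85279 +0.33725 -0.39876]
  R  [-0.17657 +0.90476 +0.38759]
  R  [+0.49150 -0.26013 +0.83112]
t = (-0.06054, -0.08707, +0.79135) m
tr R = 2.588678; θ = arccos((tr R − 1)/2) = 0.652878 rad = 37.407°
axis k = ((R−Rᵀ)₃₂, (R−Rᵀ)₁₃, (R−Rᵀ)₂₁) / (2 sinθ) = (-0.533127, -0.732751, -0.422909)
rvec = θ·k = (-0.348066, -0.478397, -0.276108)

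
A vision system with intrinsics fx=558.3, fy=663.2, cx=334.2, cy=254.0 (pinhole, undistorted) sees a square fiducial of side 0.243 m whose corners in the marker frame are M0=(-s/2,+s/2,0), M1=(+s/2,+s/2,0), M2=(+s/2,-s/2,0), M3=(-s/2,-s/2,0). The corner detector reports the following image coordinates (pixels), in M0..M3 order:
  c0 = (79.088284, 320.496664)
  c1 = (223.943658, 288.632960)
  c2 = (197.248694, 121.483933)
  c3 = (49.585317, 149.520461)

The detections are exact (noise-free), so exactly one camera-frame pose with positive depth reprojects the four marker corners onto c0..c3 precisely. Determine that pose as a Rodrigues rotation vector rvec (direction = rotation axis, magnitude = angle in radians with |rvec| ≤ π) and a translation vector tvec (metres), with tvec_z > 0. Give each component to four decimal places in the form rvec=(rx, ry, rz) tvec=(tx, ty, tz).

Intrinsics K: fx=558.3, fy=663.2, cx=334.2, cy=254.0
Marker side s = 0.243 m; corners in marker frame (Z=0):
  M0 = (-0.1215, +0.1215, 0)
  M1 = (+0.1215, +0.1215, 0)
  M2 = (+0.1215, -0.1215, 0)
  M3 = (-0.1215, -0.1215, 0)
Detected image corners:
  c0 = (79.088284, 320.496664) px
  c1 = (223.943658, 288.632960) px
  c2 = (197.248694, 121.483933) px
  c3 = (49.585317, 149.520461) px
Planar DLT: solve 8×8 A·h = b for H (H[2,2]=1):
  H  [+616.09439 +123.68492 +138.48814]
  H  [-100.50631 +708.63543 +220.45193]
  H  [+0.10363 +0.05910 +1.00000]
B = K⁻¹H; ‖b₁‖=1.063957, ‖b₂‖=1.063957; λ = 2/(‖b₁‖+‖b₂‖) = 0.939888, sign → tz>0 ⇒ λ=+0.939888
r₁ = λ·B[:,0] = (+0.97888,-0.17974,+0.09740); r₂ = λ·B[:,1] = (+0.17497,+0.98301,+0.05555)
r₃ = r₁×r₂ = (-0.10573,-0.03733,+0.99369); SVD([r₁ r₂ r₃]) → R = UVᵀ:
  R  [+0.97888 +0.17497 -0.10573]
  R  [-0.17974 +0.98301 -0.03733]
  R  [+0.09740 +0.05555 +0.99369]
t = (-0.32948, -0.04754, +0.93989) m
tr R = 2.955580; θ = arccos((tr R − 1)/2) = 0.211153 rad = 12.098°
axis k = ((R−Rᵀ)₃₂, (R−Rᵀ)₁₃, (R−Rᵀ)₂₁) / (2 sinθ) = (+0.221571, -0.484588, -0.846216)
rvec = θ·k = (+0.046785, -0.102322, -0.178681)

rvec=(0.0468, -0.1023, -0.1787) tvec=(-0.3295, -0.0475, 0.9399)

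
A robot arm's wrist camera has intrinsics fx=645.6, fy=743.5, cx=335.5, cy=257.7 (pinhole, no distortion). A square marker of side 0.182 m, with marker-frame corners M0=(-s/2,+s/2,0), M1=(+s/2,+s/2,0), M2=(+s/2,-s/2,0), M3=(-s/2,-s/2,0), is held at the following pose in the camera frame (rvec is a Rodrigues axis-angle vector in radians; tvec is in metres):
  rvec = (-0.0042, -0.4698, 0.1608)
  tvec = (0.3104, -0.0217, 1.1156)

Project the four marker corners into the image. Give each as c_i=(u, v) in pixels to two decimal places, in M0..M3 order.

c0=(465.98, 295.21) c1=(546.32, 310.76) c2=(560.49, 195.28) c3=(481.79, 171.05)

Intrinsics K: fx=645.6, fy=743.5, cx=335.5, cy=257.7
Marker side s = 0.182 m; corners in marker frame (Z=0):
  M0 = (-0.0910, +0.0910, 0)
  M1 = (+0.0910, +0.0910, 0)
  M2 = (+0.0910, -0.0910, 0)
  M3 = (-0.0910, -0.0910, 0)
rvec = (-0.0042, -0.4698, 0.1608), |rvec| = θ = 0.49657 rad = 28.452°
Rodrigues: sinθ=0.47642, 1−cosθ=0.12078; R = I + sinθ·[k]× + (1−cosθ)·[k]×²:
    [+0.87923 -0.15331 -0.45106]
    [+0.15524 +0.98733 -0.03297]
    [+0.45040 -0.04103 +0.89188]
t = (0.3104, -0.0217, 1.1156) m
M0: Pc = R·M0+t = (+0.21644, +0.05402, +1.07088); u = 645.6·(+0.21644)/1.07088 + 335.5 = 465.9845, v = 743.5·(+0.05402)/1.07088 + 257.7 = 295.2055
M1: Pc = R·M1+t = (+0.37646, +0.08227, +1.15285); u = 645.6·(+0.37646)/1.15285 + 335.5 = 546.3179, v = 743.5·(+0.08227)/1.15285 + 257.7 = 310.7600
M2: Pc = R·M2+t = (+0.40436, -0.09742, +1.16032); u = 645.6·(+0.40436)/1.16032 + 335.5 = 560.4855, v = 743.5·(-0.09742)/1.16032 + 257.7 = 195.2761
M3: Pc = R·M3+t = (+0.24434, -0.12567, +1.07835); u = 645.6·(+0.24434)/1.07835 + 335.5 = 481.7855, v = 743.5·(-0.12567)/1.07835 + 257.7 = 171.0506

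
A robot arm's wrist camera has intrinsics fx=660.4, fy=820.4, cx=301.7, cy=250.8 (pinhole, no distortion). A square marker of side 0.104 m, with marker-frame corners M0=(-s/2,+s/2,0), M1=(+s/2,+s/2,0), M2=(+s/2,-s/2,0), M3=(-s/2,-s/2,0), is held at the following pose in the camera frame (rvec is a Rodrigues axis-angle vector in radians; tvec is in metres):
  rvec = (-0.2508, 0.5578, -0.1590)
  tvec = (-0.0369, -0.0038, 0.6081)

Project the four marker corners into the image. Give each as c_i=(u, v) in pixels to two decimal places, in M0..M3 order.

Intrinsics K: fx=660.4, fy=820.4, cx=301.7, cy=250.8
Marker side s = 0.104 m; corners in marker frame (Z=0):
  M0 = (-0.0520, +0.0520, 0)
  M1 = (+0.0520, +0.0520, 0)
  M2 = (+0.0520, -0.0520, 0)
  M3 = (-0.0520, -0.0520, 0)
rvec = (-0.2508, 0.5578, -0.1590), |rvec| = θ = 0.63192 rad = 36.206°
Rodrigues: sinθ=0.59069, 1−cosθ=0.19310; R = I + sinθ·[k]× + (1−cosθ)·[k]×²:
    [+0.83731 +0.08098 +0.54069]
    [-0.21628 +0.95736 +0.19155]
    [-0.50213 -0.27733 +0.81912]
t = (-0.0369, -0.0038, 0.6081) m
M0: Pc = R·M0+t = (-0.07623, +0.05723, +0.61979); u = 660.4·(-0.07623)/0.61979 + 301.7 = 220.4757, v = 820.4·(+0.05723)/0.61979 + 250.8 = 326.5527
M1: Pc = R·M1+t = (+0.01085, +0.03474, +0.56757); u = 660.4·(+0.01085)/0.56757 + 301.7 = 314.3258, v = 820.4·(+0.03474)/0.56757 + 250.8 = 301.0098
M2: Pc = R·M2+t = (+0.00243, -0.06483, +0.59641); u = 660.4·(+0.00243)/0.59641 + 301.7 = 304.3902, v = 820.4·(-0.06483)/0.59641 + 250.8 = 161.6236
M3: Pc = R·M3+t = (-0.08465, -0.04234, +0.64863); u = 660.4·(-0.08465)/0.64863 + 301.7 = 215.5131, v = 820.4·(-0.04234)/0.64863 + 250.8 = 197.2526

c0=(220.48, 326.55) c1=(314.33, 301.01) c2=(304.39, 161.62) c3=(215.51, 197.25)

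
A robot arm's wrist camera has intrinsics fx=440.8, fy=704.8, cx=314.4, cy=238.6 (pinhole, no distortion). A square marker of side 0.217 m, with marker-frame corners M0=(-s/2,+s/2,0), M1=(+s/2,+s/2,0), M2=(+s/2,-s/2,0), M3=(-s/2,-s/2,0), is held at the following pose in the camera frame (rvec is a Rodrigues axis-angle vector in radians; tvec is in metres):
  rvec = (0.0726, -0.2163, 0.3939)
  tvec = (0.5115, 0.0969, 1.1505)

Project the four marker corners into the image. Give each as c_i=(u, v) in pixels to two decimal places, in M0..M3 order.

c0=(459.46, 336.21) c1=(526.66, 380.60) c2=(559.46, 261.09) c3=(493.30, 211.31)

Intrinsics K: fx=440.8, fy=704.8, cx=314.4, cy=238.6
Marker side s = 0.217 m; corners in marker frame (Z=0):
  M0 = (-0.1085, +0.1085, 0)
  M1 = (+0.1085, +0.1085, 0)
  M2 = (+0.1085, -0.1085, 0)
  M3 = (-0.1085, -0.1085, 0)
rvec = (0.0726, -0.2163, 0.3939), |rvec| = θ = 0.45521 rad = 26.081°
Rodrigues: sinθ=0.43965, 1−cosθ=0.10183; R = I + sinθ·[k]× + (1−cosθ)·[k]×²:
    [+0.90076 -0.38815 -0.19485]
    [+0.37272 +0.92116 -0.11199]
    [+0.22296 +0.02825 +0.97442]
t = (0.5115, 0.0969, 1.1505) m
M0: Pc = R·M0+t = (+0.37165, +0.15641, +1.12937); u = 440.8·(+0.37165)/1.12937 + 314.4 = 459.4579, v = 704.8·(+0.15641)/1.12937 + 238.6 = 336.2071
M1: Pc = R·M1+t = (+0.56712, +0.23729, +1.17776); u = 440.8·(+0.56712)/1.17776 + 314.4 = 526.6557, v = 704.8·(+0.23729)/1.17776 + 238.6 = 380.5982
M2: Pc = R·M2+t = (+0.65135, +0.03739, +1.17163); u = 440.8·(+0.65135)/1.17163 + 314.4 = 559.4558, v = 704.8·(+0.03739)/1.17163 + 238.6 = 261.0947
M3: Pc = R·M3+t = (+0.45588, -0.04349, +1.12324); u = 440.8·(+0.45588)/1.12324 + 314.4 = 493.3041, v = 704.8·(-0.04349)/1.12324 + 238.6 = 211.3138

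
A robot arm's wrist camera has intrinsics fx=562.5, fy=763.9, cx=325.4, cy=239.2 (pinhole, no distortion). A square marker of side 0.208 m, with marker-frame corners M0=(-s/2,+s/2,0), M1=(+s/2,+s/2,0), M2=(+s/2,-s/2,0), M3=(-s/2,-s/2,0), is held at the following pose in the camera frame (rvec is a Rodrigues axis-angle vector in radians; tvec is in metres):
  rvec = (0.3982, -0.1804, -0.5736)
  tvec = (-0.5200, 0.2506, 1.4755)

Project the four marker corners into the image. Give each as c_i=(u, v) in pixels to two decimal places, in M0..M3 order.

c0=(119.05, 435.39) c1=(184.09, 375.57) c2=(135.70, 299.05) c3=(66.34, 361.86)

Intrinsics K: fx=562.5, fy=763.9, cx=325.4, cy=239.2
Marker side s = 0.208 m; corners in marker frame (Z=0):
  M0 = (-0.1040, +0.1040, 0)
  M1 = (+0.1040, +0.1040, 0)
  M2 = (+0.1040, -0.1040, 0)
  M3 = (-0.1040, -0.1040, 0)
rvec = (0.3982, -0.1804, -0.5736), |rvec| = θ = 0.72120 rad = 41.322°
Rodrigues: sinθ=0.66028, 1−cosθ=0.24898; R = I + sinθ·[k]× + (1−cosθ)·[k]×²:
    [+0.82692 +0.49077 -0.27450]
    [-0.55954 +0.76660 -0.31503]
    [+0.05582 +0.41410 +0.90852]
t = (-0.5200, 0.2506, 1.4755) m
M0: Pc = R·M0+t = (-0.55496, +0.38852, +1.51276); u = 562.5·(-0.55496)/1.51276 + 325.4 = 119.0455, v = 763.9·(+0.38852)/1.51276 + 239.2 = 435.3903
M1: Pc = R·M1+t = (-0.38296, +0.27213, +1.52437); u = 562.5·(-0.38296)/1.52437 + 325.4 = 184.0859, v = 763.9·(+0.27213)/1.52437 + 239.2 = 375.5728
M2: Pc = R·M2+t = (-0.48504, +0.11268, +1.43824); u = 562.5·(-0.48504)/1.43824 + 325.4 = 135.6993, v = 763.9·(+0.11268)/1.43824 + 239.2 = 299.0493
M3: Pc = R·M3+t = (-0.65704, +0.22907, +1.42663); u = 562.5·(-0.65704)/1.42663 + 325.4 = 66.3382, v = 763.9·(+0.22907)/1.42663 + 239.2 = 361.8555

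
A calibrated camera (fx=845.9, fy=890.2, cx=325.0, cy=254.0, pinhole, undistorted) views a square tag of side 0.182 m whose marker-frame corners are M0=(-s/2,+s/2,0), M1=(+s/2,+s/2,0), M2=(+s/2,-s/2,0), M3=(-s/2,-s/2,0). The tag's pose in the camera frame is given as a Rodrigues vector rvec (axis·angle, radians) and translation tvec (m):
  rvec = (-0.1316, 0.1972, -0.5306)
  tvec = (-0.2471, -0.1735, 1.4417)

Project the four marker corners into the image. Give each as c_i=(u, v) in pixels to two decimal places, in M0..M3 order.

c0=(160.79, 223.73) c1=(249.62, 164.17) c2=(199.19, 70.24) c3=(113.23, 130.27)

Intrinsics K: fx=845.9, fy=890.2, cx=325.0, cy=254.0
Marker side s = 0.182 m; corners in marker frame (Z=0):
  M0 = (-0.0910, +0.0910, 0)
  M1 = (+0.0910, +0.0910, 0)
  M2 = (+0.0910, -0.0910, 0)
  M3 = (-0.0910, -0.0910, 0)
rvec = (-0.1316, 0.1972, -0.5306), |rvec| = θ = 0.58116 rad = 33.298°
Rodrigues: sinθ=0.54899, 1−cosθ=0.16417; R = I + sinθ·[k]× + (1−cosθ)·[k]×²:
    [+0.84425 +0.48862 +0.22023]
    [-0.51385 +0.85473 +0.07346]
    [-0.15234 -0.17518 +0.97268]
t = (-0.2471, -0.1735, 1.4417) m
M0: Pc = R·M0+t = (-0.27946, -0.04896, +1.43962); u = 845.9·(-0.27946)/1.43962 + 325.0 = 160.7923, v = 890.2·(-0.04896)/1.43962 + 254.0 = 223.7256
M1: Pc = R·M1+t = (-0.12581, -0.14248, +1.41190); u = 845.9·(-0.12581)/1.41190 + 325.0 = 249.6247, v = 890.2·(-0.14248)/1.41190 + 254.0 = 164.1666
M2: Pc = R·M2+t = (-0.21474, -0.29804, +1.44378); u = 845.9·(-0.21474)/1.44378 + 325.0 = 199.1865, v = 890.2·(-0.29804)/1.44378 + 254.0 = 70.2350
M3: Pc = R·M3+t = (-0.36839, -0.20452, +1.47150); u = 845.9·(-0.36839)/1.47150 + 325.0 = 113.2292, v = 890.2·(-0.20452)/1.47150 + 254.0 = 130.2735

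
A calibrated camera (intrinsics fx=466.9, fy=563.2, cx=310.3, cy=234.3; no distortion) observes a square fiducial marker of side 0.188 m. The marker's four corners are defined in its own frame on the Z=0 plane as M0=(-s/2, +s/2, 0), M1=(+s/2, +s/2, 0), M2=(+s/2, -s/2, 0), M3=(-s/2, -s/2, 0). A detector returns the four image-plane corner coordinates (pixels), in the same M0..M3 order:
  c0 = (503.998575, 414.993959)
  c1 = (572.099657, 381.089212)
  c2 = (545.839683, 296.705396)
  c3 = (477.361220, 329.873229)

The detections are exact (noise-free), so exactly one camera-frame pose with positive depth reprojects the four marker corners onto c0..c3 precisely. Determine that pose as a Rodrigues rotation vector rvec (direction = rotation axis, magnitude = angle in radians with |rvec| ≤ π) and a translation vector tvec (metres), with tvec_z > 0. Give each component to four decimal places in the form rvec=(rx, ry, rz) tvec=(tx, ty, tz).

Intrinsics K: fx=466.9, fy=563.2, cx=310.3, cy=234.3
Marker side s = 0.188 m; corners in marker frame (Z=0):
  M0 = (-0.0940, +0.0940, 0)
  M1 = (+0.0940, +0.0940, 0)
  M2 = (+0.0940, -0.0940, 0)
  M3 = (-0.0940, -0.0940, 0)
Detected image corners:
  c0 = (503.998575, 414.993959) px
  c1 = (572.099657, 381.089212) px
  c2 = (545.839683, 296.705396) px
  c3 = (477.361220, 329.873229) px
Planar DLT: solve 8×8 A·h = b for H (H[2,2]=1):
  H  [+389.58308 +145.90492 +524.99825]
  H  [-160.53579 +454.34180 +355.62600]
  H  [+0.05019 +0.00996 +1.00000]
B = K⁻¹H; ‖b₁‖=0.858944, ‖b₂‖=0.858944; λ = 2/(‖b₁‖+‖b₂‖) = 1.164220, sign → tz>0 ⇒ λ=+1.164220
r₁ = λ·B[:,0] = (+0.93260,-0.35616,+0.05843); r₂ = λ·B[:,1] = (+0.35611,+0.93437,+0.01159)
r₃ = r₁×r₂ = (-0.05872,+0.01000,+0.99822); SVD([r₁ r₂ r₃]) → R = UVᵀ:
  R  [+0.93260 +0.35611 -0.05872]
  R  [-0.35616 +0.93437 +0.01000]
  R  [+0.05843 +0.01159 +0.99822]
t = (+0.53535, +0.25080, +1.16422) m
tr R = 2.865192; θ = arccos((tr R − 1)/2) = 0.369257 rad = 21.157°
axis k = ((R−Rᵀ)₃₂, (R−Rᵀ)₁₃, (R−Rᵀ)₂₁) / (2 sinθ) = (+0.002207, -0.162301, -0.986739)
rvec = θ·k = (+0.000815, -0.059931, -0.364360)

rvec=(0.0008, -0.0599, -0.3644) tvec=(0.5354, 0.2508, 1.1642)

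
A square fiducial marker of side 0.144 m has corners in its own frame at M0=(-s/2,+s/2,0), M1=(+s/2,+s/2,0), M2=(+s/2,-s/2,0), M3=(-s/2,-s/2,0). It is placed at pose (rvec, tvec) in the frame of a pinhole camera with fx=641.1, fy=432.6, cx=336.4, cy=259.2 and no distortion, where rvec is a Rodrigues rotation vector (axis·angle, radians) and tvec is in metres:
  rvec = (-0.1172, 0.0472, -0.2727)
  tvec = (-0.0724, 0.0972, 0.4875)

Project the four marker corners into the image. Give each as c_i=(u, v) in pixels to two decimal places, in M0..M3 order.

c0=(173.08, 426.14) c1=(357.93, 392.21) c2=(307.49, 266.91) c3=(129.58, 300.76)

Intrinsics K: fx=641.1, fy=432.6, cx=336.4, cy=259.2
Marker side s = 0.144 m; corners in marker frame (Z=0):
  M0 = (-0.0720, +0.0720, 0)
  M1 = (+0.0720, +0.0720, 0)
  M2 = (+0.0720, -0.0720, 0)
  M3 = (-0.0720, -0.0720, 0)
rvec = (-0.1172, 0.0472, -0.2727), |rvec| = θ = 0.30055 rad = 17.220°
Rodrigues: sinθ=0.29604, 1−cosθ=0.04483; R = I + sinθ·[k]× + (1−cosθ)·[k]×²:
    [+0.96199 +0.26587 +0.06235]
    [-0.27136 +0.95628 +0.10906]
    [-0.03063 -0.12183 +0.99208]
t = (-0.0724, 0.0972, 0.4875) m
M0: Pc = R·M0+t = (-0.12252, +0.18559, +0.48093); u = 641.1·(-0.12252)/0.48093 + 336.4 = 173.0758, v = 432.6·(+0.18559)/0.48093 + 259.2 = 426.1382
M1: Pc = R·M1+t = (+0.01601, +0.14651, +0.47652); u = 641.1·(+0.01601)/0.47652 + 336.4 = 357.9338, v = 432.6·(+0.14651)/0.47652 + 259.2 = 392.2097
M2: Pc = R·M2+t = (-0.02228, +0.00881, +0.49407); u = 641.1·(-0.02228)/0.49407 + 336.4 = 307.4906, v = 432.6·(+0.00881)/0.49407 + 259.2 = 266.9140
M3: Pc = R·M3+t = (-0.16081, +0.04789, +0.49848); u = 641.1·(-0.16081)/0.49848 + 336.4 = 129.5850, v = 432.6·(+0.04789)/0.49848 + 259.2 = 300.7572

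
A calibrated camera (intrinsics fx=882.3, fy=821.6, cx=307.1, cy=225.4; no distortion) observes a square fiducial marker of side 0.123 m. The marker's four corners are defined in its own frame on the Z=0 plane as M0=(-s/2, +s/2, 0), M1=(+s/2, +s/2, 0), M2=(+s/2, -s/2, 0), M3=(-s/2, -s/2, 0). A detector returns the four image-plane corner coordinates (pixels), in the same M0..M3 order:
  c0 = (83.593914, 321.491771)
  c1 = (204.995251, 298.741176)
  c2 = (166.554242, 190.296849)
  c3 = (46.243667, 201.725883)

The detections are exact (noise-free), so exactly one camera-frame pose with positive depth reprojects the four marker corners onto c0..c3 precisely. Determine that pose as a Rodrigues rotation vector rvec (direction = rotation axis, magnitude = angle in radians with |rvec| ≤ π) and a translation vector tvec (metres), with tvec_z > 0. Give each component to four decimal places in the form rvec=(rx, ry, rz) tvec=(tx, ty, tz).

rvec=(-0.3644, -0.6361, -0.2503) tvec=(-0.1652, 0.0259, 0.8128)

Intrinsics K: fx=882.3, fy=821.6, cx=307.1, cy=225.4
Marker side s = 0.123 m; corners in marker frame (Z=0):
  M0 = (-0.0615, +0.0615, 0)
  M1 = (+0.0615, +0.0615, 0)
  M2 = (+0.0615, -0.0615, 0)
  M3 = (-0.0615, -0.0615, 0)
Detected image corners:
  c0 = (83.593914, 321.491771) px
  c1 = (204.995251, 298.741176) px
  c2 = (166.554242, 190.296849) px
  c3 = (46.243667, 201.725883) px
Planar DLT: solve 8×8 A·h = b for H (H[2,2]=1):
  H  [+1077.74598 +269.23383 +127.80794]
  H  [+54.26650 +846.65803 +251.57094]
  H  [+0.75999 -0.31168 +1.00000]
B = K⁻¹H; ‖b₁‖=1.230328, ‖b₂‖=1.230328; λ = 2/(‖b₁‖+‖b₂‖) = 0.812791, sign → tz>0 ⇒ λ=+0.812791
r₁ = λ·B[:,0] = (+0.77783,-0.11578,+0.61771); r₂ = λ·B[:,1] = (+0.33620,+0.90708,-0.25333)
r₃ = r₁×r₂ = (-0.53098,+0.40472,+0.74448); SVD([r₁ r₂ r₃]) → R = UVᵀ:
  R  [+0.77783 +0.33620 -0.53098]
  R  [-0.11578 +0.90708 +0.40472]
  R  [+0.61771 -0.25333 +0.74448]
t = (-0.16517, +0.02589, +0.81279) m
tr R = 2.429397; θ = arccos((tr R − 1)/2) = 0.774603 rad = 44.382°
axis k = ((R−Rᵀ)₃₂, (R−Rᵀ)₁₃, (R−Rᵀ)₂₁) / (2 sinθ) = (-0.470419, -0.821163, -0.323104)
rvec = θ·k = (-0.364388, -0.636076, -0.250278)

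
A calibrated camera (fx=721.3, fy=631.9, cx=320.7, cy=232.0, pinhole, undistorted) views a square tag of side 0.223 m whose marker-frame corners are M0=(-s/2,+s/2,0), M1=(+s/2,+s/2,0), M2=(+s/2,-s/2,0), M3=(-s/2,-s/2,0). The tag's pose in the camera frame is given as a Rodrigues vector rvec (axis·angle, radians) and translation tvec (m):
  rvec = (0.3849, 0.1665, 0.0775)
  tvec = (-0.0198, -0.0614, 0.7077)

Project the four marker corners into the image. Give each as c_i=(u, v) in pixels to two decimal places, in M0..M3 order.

Intrinsics K: fx=721.3, fy=631.9, cx=320.7, cy=232.0
Marker side s = 0.223 m; corners in marker frame (Z=0):
  M0 = (-0.1115, +0.1115, 0)
  M1 = (+0.1115, +0.1115, 0)
  M2 = (+0.1115, -0.1115, 0)
  M3 = (-0.1115, -0.1115, 0)
rvec = (0.3849, 0.1665, 0.0775), |rvec| = θ = 0.42647 rad = 24.435°
Rodrigues: sinθ=0.41366, 1−cosθ=0.08957; R = I + sinθ·[k]× + (1−cosθ)·[k]×²:
    [+0.98339 -0.04361 +0.17619]
    [+0.10673 +0.92408 -0.36698]
    [-0.14681 +0.37969 +0.91339]
t = (-0.0198, -0.0614, 0.7077) m
M0: Pc = R·M0+t = (-0.13431, +0.02973, +0.76640); u = 721.3·(-0.13431)/0.76640 + 320.7 = 194.2938, v = 631.9·(+0.02973)/0.76640 + 232.0 = 256.5162
M1: Pc = R·M1+t = (+0.08499, +0.05354, +0.73367); u = 721.3·(+0.08499)/0.73367 + 320.7 = 404.2527, v = 631.9·(+0.05354)/0.73367 + 232.0 = 278.1101
M2: Pc = R·M2+t = (+0.09471, -0.15253, +0.64900); u = 721.3·(+0.09471)/0.64900 + 320.7 = 425.9625, v = 631.9·(-0.15253)/0.64900 + 232.0 = 83.4832
M3: Pc = R·M3+t = (-0.12459, -0.17634, +0.68173); u = 721.3·(-0.12459)/0.68173 + 320.7 = 188.8840, v = 631.9·(-0.17634)/0.68173 + 232.0 = 68.5538

c0=(194.29, 256.52) c1=(404.25, 278.11) c2=(425.96, 83.48) c3=(188.88, 68.55)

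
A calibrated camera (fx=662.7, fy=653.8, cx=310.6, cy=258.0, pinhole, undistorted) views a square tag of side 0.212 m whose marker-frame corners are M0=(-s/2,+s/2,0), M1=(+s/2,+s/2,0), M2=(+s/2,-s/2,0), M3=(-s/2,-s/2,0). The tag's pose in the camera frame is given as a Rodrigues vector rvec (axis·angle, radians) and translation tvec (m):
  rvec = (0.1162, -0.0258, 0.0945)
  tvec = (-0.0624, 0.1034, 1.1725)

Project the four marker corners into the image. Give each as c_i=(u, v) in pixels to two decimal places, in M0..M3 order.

c0=(210.73, 367.80) c1=(328.98, 378.00) c2=(340.91, 262.72) c3=(220.25, 251.65)

Intrinsics K: fx=662.7, fy=653.8, cx=310.6, cy=258.0
Marker side s = 0.212 m; corners in marker frame (Z=0):
  M0 = (-0.1060, +0.1060, 0)
  M1 = (+0.1060, +0.1060, 0)
  M2 = (+0.1060, -0.1060, 0)
  M3 = (-0.1060, -0.1060, 0)
rvec = (0.1162, -0.0258, 0.0945), |rvec| = θ = 0.15198 rad = 8.708°
Rodrigues: sinθ=0.15140, 1−cosθ=0.01153; R = I + sinθ·[k]× + (1−cosθ)·[k]×²:
    [+0.99521 -0.09563 -0.02022]
    [+0.09264 +0.98881 -0.11697]
    [+0.03118 +0.11454 +0.99293]
t = (-0.0624, 0.1034, 1.1725) m
M0: Pc = R·M0+t = (-0.17803, +0.19839, +1.18134); u = 662.7·(-0.17803)/1.18134 + 310.6 = 210.7299, v = 653.8·(+0.19839)/1.18134 + 258.0 = 367.7991
M1: Pc = R·M1+t = (+0.03296, +0.21803, +1.18795); u = 662.7·(+0.03296)/1.18795 + 310.6 = 328.9842, v = 653.8·(+0.21803)/1.18795 + 258.0 = 377.9972
M2: Pc = R·M2+t = (+0.05323, +0.00841, +1.16366); u = 662.7·(+0.05323)/1.16366 + 310.6 = 340.9139, v = 653.8·(+0.00841)/1.16366 + 258.0 = 262.7232
M3: Pc = R·M3+t = (-0.15776, -0.01123, +1.15705); u = 662.7·(-0.15776)/1.15705 + 310.6 = 220.2460, v = 653.8·(-0.01123)/1.15705 + 258.0 = 251.6526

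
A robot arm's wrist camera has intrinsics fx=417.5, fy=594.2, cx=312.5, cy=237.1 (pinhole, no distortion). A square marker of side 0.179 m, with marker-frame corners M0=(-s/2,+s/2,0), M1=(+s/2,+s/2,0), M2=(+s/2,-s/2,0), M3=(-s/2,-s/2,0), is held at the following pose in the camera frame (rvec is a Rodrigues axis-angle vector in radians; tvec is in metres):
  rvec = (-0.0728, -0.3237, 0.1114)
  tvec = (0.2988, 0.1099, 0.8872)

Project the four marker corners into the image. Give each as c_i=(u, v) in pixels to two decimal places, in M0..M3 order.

Intrinsics K: fx=417.5, fy=594.2, cx=312.5, cy=237.1
Marker side s = 0.179 m; corners in marker frame (Z=0):
  M0 = (-0.0895, +0.0895, 0)
  M1 = (+0.0895, +0.0895, 0)
  M2 = (+0.0895, -0.0895, 0)
  M3 = (-0.0895, -0.0895, 0)
rvec = (-0.0728, -0.3237, 0.1114), |rvec| = θ = 0.34999 rad = 20.053°
Rodrigues: sinθ=0.34289, 1−cosθ=0.06062; R = I + sinθ·[k]× + (1−cosθ)·[k]×²:
    [+0.94200 -0.09748 -0.32115]
    [+0.12080 +0.99124 +0.05348]
    [+0.31312 -0.08917 +0.94552]
t = (0.2988, 0.1099, 0.8872) m
M0: Pc = R·M0+t = (+0.20577, +0.18780, +0.85120); u = 417.5·(+0.20577)/0.85120 + 312.5 = 413.4259, v = 594.2·(+0.18780)/0.85120 + 237.1 = 368.2015
M1: Pc = R·M1+t = (+0.37438, +0.20943, +0.90724); u = 417.5·(+0.37438)/0.90724 + 312.5 = 484.7864, v = 594.2·(+0.20943)/0.90724 + 237.1 = 374.2647
M2: Pc = R·M2+t = (+0.39183, +0.03200, +0.92320); u = 417.5·(+0.39183)/0.92320 + 312.5 = 489.6983, v = 594.2·(+0.03200)/0.92320 + 237.1 = 257.6937
M3: Pc = R·M3+t = (+0.22322, +0.01037, +0.86716); u = 417.5·(+0.22322)/0.86716 + 312.5 = 419.9689, v = 594.2·(+0.01037)/0.86716 + 237.1 = 244.2076

c0=(413.43, 368.20) c1=(484.79, 374.26) c2=(489.70, 257.69) c3=(419.97, 244.21)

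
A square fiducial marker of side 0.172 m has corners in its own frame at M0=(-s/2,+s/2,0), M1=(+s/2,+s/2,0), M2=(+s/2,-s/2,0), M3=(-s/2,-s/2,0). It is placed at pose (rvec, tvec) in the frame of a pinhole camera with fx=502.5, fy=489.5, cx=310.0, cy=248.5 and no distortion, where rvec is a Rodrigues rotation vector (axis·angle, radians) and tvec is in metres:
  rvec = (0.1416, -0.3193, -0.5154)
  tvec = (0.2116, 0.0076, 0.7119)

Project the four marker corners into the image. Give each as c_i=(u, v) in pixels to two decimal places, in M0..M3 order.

c0=(438.23, 335.06) c1=(524.88, 273.41) c2=(480.23, 173.40) c3=(385.84, 231.64)

Intrinsics K: fx=502.5, fy=489.5, cx=310.0, cy=248.5
Marker side s = 0.172 m; corners in marker frame (Z=0):
  M0 = (-0.0860, +0.0860, 0)
  M1 = (+0.0860, +0.0860, 0)
  M2 = (+0.0860, -0.0860, 0)
  M3 = (-0.0860, -0.0860, 0)
rvec = (0.1416, -0.3193, -0.5154), |rvec| = θ = 0.62261 rad = 35.673°
Rodrigues: sinθ=0.58316, 1−cosθ=0.18764; R = I + sinθ·[k]× + (1−cosθ)·[k]×²:
    [+0.82207 +0.46086 -0.33439]
    [-0.50463 +0.86171 -0.05297]
    [+0.26374 +0.21229 +0.94094]
t = (0.2116, 0.0076, 0.7119) m
M0: Pc = R·M0+t = (+0.18054, +0.12511, +0.70747); u = 502.5·(+0.18054)/0.70747 + 310.0 = 438.2297, v = 489.5·(+0.12511)/0.70747 + 248.5 = 335.0599
M1: Pc = R·M1+t = (+0.32193, +0.03831, +0.75284); u = 502.5·(+0.32193)/0.75284 + 310.0 = 524.8807, v = 489.5·(+0.03831)/0.75284 + 248.5 = 273.4089
M2: Pc = R·M2+t = (+0.24266, -0.10991, +0.71633); u = 502.5·(+0.24266)/0.71633 + 310.0 = 480.2282, v = 489.5·(-0.10991)/0.71633 + 248.5 = 173.3965
M3: Pc = R·M3+t = (+0.10127, -0.02311, +0.67096); u = 502.5·(+0.10127)/0.67096 + 310.0 = 385.8427, v = 489.5·(-0.02311)/0.67096 + 248.5 = 231.6406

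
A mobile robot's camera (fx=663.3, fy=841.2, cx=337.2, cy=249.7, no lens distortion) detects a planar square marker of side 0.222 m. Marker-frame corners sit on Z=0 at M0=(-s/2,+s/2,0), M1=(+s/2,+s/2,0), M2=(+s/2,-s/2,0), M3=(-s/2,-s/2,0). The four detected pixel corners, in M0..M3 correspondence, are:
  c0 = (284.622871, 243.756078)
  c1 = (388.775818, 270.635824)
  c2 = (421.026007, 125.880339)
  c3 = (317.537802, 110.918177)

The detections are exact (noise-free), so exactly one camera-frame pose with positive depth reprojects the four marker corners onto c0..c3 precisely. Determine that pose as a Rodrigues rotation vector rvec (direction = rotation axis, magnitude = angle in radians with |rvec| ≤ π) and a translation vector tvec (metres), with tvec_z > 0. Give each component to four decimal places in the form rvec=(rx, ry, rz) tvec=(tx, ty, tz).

rvec=(-0.2456, 0.4527, 0.2402) tvec=(0.0263, -0.0945, 1.2526)

Intrinsics K: fx=663.3, fy=841.2, cx=337.2, cy=249.7
Marker side s = 0.222 m; corners in marker frame (Z=0):
  M0 = (-0.1110, +0.1110, 0)
  M1 = (+0.1110, +0.1110, 0)
  M2 = (+0.1110, -0.1110, 0)
  M3 = (-0.1110, -0.1110, 0)
Detected image corners:
  c0 = (284.622871, 243.756078) px
  c1 = (388.775818, 270.635824) px
  c2 = (421.026007, 125.880339) px
  c3 = (317.537802, 110.918177) px
Planar DLT: solve 8×8 A·h = b for H (H[2,2]=1):
  H  [+338.74109 -197.46163 +351.14599]
  H  [+25.23645 +597.18488 +186.26868]
  H  [-0.36515 -0.14344 +1.00000]
B = K⁻¹H; ‖b₁‖=0.798344, ‖b₂‖=0.798344; λ = 2/(‖b₁‖+‖b₂‖) = 1.252593, sign → tz>0 ⇒ λ=+1.252593
r₁ = λ·B[:,0] = (+0.87221,+0.17335,-0.45739); r₂ = λ·B[:,1] = (-0.28155,+0.94257,-0.17967)
r₃ = r₁×r₂ = (+0.39998,+0.28549,+0.87093); SVD([r₁ r₂ r₃]) → R = UVᵀ:
  R  [+0.87221 -0.28155 +0.39998]
  R  [+0.17335 +0.94257 +0.28549]
  R  [-0.45739 -0.17967 +0.87093]
t = (+0.02634, -0.09445, +1.25259) m
tr R = 2.685710; θ = arccos((tr R − 1)/2) = 0.568229 rad = 32.557°
axis k = ((R−Rᵀ)₃₂, (R−Rᵀ)₁₃, (R−Rᵀ)₂₁) / (2 sinθ) = (-0.432192, +0.796598, +0.422660)
rvec = θ·k = (-0.245584, +0.452650, +0.240168)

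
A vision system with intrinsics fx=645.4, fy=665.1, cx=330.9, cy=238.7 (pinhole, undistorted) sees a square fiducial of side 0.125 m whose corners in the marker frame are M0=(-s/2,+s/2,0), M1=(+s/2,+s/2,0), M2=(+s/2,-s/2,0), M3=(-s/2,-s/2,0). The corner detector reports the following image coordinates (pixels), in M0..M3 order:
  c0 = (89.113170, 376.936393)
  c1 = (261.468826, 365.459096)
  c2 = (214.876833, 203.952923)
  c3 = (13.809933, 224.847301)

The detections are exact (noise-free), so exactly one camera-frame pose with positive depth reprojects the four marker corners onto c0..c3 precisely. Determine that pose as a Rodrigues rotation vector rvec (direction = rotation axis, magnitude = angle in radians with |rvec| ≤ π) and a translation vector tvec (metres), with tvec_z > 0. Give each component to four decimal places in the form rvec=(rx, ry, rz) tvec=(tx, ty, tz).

rvec=(0.5961, 0.1102, -0.1295) tvec=(-0.1182, 0.0376, 0.4112)

Intrinsics K: fx=645.4, fy=665.1, cx=330.9, cy=238.7
Marker side s = 0.125 m; corners in marker frame (Z=0):
  M0 = (-0.0625, +0.0625, 0)
  M1 = (+0.0625, +0.0625, 0)
  M2 = (+0.0625, -0.0625, 0)
  M3 = (-0.0625, -0.0625, 0)
Detected image corners:
  c0 = (89.113170, 376.936393) px
  c1 = (261.468826, 365.459096) px
  c2 = (214.876833, 203.952923) px
  c3 = (13.809933, 224.847301) px
Planar DLT: solve 8×8 A·h = b for H (H[2,2]=1):
  H  [+1434.53747 +684.35294 +145.37759]
  H  [-226.45281 +1646.45723 +299.54667]
  H  [-0.34196 +1.34181 +1.00000]
B = K⁻¹H; ‖b₁‖=2.432061, ‖b₂‖=2.432061; λ = 2/(‖b₁‖+‖b₂‖) = 0.411174, sign → tz>0 ⇒ λ=+0.411174
r₁ = λ·B[:,0] = (+0.98601,-0.08953,-0.14060); r₂ = λ·B[:,1] = (+0.15312,+0.81985,+0.55172)
r₃ = r₁×r₂ = (+0.06588,-0.56553,+0.82209); SVD([r₁ r₂ r₃]) → R = UVᵀ:
  R  [+0.98601 +0.15312 +0.06588]
  R  [-0.08953 +0.81985 -0.56553]
  R  [-0.14060 +0.55172 +0.82209]
t = (-0.11819, +0.03762, +0.41117) m
tr R = 2.627957; θ = arccos((tr R − 1)/2) = 0.619828 rad = 35.514°
axis k = ((R−Rᵀ)₃₂, (R−Rᵀ)₁₃, (R−Rᵀ)₂₁) / (2 sinθ) = (+0.961660, +0.177727, -0.208863)
rvec = θ·k = (+0.596064, +0.110160, -0.129459)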